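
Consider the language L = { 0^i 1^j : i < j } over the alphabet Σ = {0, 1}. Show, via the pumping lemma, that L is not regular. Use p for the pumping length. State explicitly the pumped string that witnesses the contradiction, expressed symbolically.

Assume L is regular; let p be its pumping constant.
Choose w = 0^p 1^{p+1} ∈ L, with |w| = 2p+1 ≥ p.
The pumping lemma gives a decomposition w = xyz where |xy| ≤ p and |y| > 0.
Because |xy| ≤ p and w begins with p copies of 0, we have y = 0^k with 1 ≤ k ≤ p.
Consider xy^2z = 0^{p+k} 1^{p+1}. Since k ≥ 1, the 0-count p+k is at least p+1, so i < j fails; thus xy^2z ∉ L.
This contradicts the pumping lemma, so L is not regular.

0^{p+k} 1^{p+1}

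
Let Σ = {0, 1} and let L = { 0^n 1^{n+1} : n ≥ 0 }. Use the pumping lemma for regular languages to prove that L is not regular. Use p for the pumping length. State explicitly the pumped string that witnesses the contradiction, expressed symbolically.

0^{p+k} 1^{p+1}

Toward a contradiction, assume L is regular with pumping length p.
Take w = 0^p 1^{p+1}. Then w ∈ L and |w| = 2p+1 ≥ p.
By the pumping lemma, w = xyz with |xy| ≤ p and |y| ≥ 1.
Since the first p symbols of w are all 0's and |xy| ≤ p, y lies entirely in the leading 0-block: y = 0^k for some k with 1 ≤ k ≤ p.
Pump with i = 2: xy^2z = 0^{p+k} 1^{p+1}. For this to lie in L we would need p+1 = (p+k)+1, which forces k = 0. But k ≥ 1, so xy^2z ∉ L.
This is a contradiction; hence L is not regular.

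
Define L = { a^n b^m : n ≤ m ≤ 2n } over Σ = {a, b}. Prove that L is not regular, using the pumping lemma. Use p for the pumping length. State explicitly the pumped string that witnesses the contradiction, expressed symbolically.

a^{p+k} b^p

Suppose for contradiction that L is regular, and let p be the pumping length.
Take w = a^p b^p ∈ L (since p ≤ p ≤ 2p), with |w| = 2p ≥ p.
By the pumping lemma, w = xyz with |xy| ≤ p and |y| ≥ 1.
Since the first p symbols of w are all a's and |xy| ≤ p, y lies entirely in the leading a-block: y = a^k for some k with 1 ≤ k ≤ p.
Pump with i = 2: xy^2z = a^{p+k} b^p. Now n = p+k > p = m, so the condition n ≤ m fails. Thus xy^2z ∉ L.
This contradicts the pumping lemma, so L is not regular.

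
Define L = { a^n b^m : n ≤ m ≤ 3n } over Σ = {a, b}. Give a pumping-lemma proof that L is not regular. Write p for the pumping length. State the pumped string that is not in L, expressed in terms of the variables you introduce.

a^{p+k} b^p

Suppose for contradiction that L is regular, and let p be the pumping length.
Take w = a^p b^p ∈ L (since p ≤ p ≤ 3p), with |w| = 2p ≥ p.
Write w = xyz as guaranteed by the lemma, with |xy| ≤ p and |y| ≥ 1.
Since the first p symbols of w are all a's and |xy| ≤ p, y lies entirely in the leading a-block: y = a^k for some k with 1 ≤ k ≤ p.
Pump with i = 2: xy^2z = a^{p+k} b^p. Now n = p+k > p = m, so the condition n ≤ m fails. Thus xy^2z ∉ L.
This contradicts the pumping lemma, so L is not regular.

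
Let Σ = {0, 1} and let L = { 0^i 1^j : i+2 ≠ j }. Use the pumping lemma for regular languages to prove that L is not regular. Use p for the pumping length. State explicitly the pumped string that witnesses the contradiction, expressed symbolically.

0^{p+p!} 1^{p+p!+2}

Toward a contradiction, assume L is regular with pumping length p.
Choose w = 0^p 1^{p+p!+2}. Since p ≠ (p+p!+2)-2 = p+p!, w ∈ L; and |w| ≥ p.
By the pumping lemma, w = xyz with |xy| ≤ p and y is nonempty.
Since the first p symbols of w are all 0's and |xy| ≤ p, y lies entirely in the leading 0-block: y = 0^k for some k with 1 ≤ k ≤ p.
Since 1 ≤ k ≤ p, k divides p!; set t = 1 + p!/k. Then xy^t z has p + (p!/k)·k = p + p! copies of 0. Now the 0-count is p+p! and (1-count)-2 = (p+p!+2)-2 = p+p!, so i+2 ≠ j fails. So xy^t z = 0^{p+p!} 1^{p+p!+2} ∉ L.
This is a contradiction; hence L is not regular.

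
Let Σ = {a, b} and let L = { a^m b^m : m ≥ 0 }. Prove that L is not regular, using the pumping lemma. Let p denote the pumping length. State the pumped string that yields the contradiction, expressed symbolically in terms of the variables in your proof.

Assume L is regular; let p be its pumping constant.
Take w = a^p b^p. Then w ∈ L and |w| = 2p ≥ p.
By the pumping lemma, w = xyz with |xy| ≤ p and |y| ≥ 1.
Since the first p symbols of w are all a's and |xy| ≤ p, y lies entirely in the leading a-block: y = a^k for some k with 1 ≤ k ≤ p.
Pump with i = 2: xy^2z = a^{p+k} b^p. For this to lie in L we would need p = p+k, which forces k = 0. But k ≥ 1, so xy^2z ∉ L.
This is a contradiction; hence L is not regular.

a^{p+k} b^p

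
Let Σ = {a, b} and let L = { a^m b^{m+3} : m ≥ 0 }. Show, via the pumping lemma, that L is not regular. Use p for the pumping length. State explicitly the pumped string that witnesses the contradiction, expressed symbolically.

a^{p+k} b^{p+3}

Assume L is regular. Let p be the pumping length given by the pumping lemma.
Take w = a^p b^{p+3}. Then w ∈ L and |w| = 2p+3 ≥ p.
By the pumping lemma, w = xyz with |xy| ≤ p and |y| ≥ 1.
Since the first p symbols of w are all a's and |xy| ≤ p, y lies entirely in the leading a-block: y = a^k for some k with 1 ≤ k ≤ p.
Pump with i = 2: xy^2z = a^{p+k} b^{p+3}. For this to lie in L we would need p+3 = (p+k)+3, which forces k = 0. But k ≥ 1, so xy^2z ∉ L.
Contradiction. Therefore L is not regular.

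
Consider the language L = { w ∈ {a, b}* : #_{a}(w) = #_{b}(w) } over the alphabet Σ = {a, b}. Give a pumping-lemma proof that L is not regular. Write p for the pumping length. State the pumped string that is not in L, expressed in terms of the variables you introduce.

a^{p+k} b^p

Assume L is regular. Let p be the pumping length given by the pumping lemma.
Choose w = a^p b^p ∈ L with |w| = 2p ≥ p.
Write w = xyz as guaranteed by the lemma, with |xy| ≤ p and y is nonempty.
The first p characters of w are a's, so xy (and hence y) consists only of a's. Write y = a^k, 1 ≤ k ≤ p.
Pump with i = 2: xy^2z = a^{p+k} b^p has p+k occurrences of a but only p of b. Since k ≥ 1 the counts differ, so xy^2z ∉ L.
Contradiction. Therefore L is not regular.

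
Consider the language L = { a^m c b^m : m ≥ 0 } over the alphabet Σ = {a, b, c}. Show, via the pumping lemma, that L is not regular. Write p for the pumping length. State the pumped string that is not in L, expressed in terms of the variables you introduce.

a^{p+k} c b^p

Assume L is regular. Let p be the pumping length given by the pumping lemma.
Take w = a^p c b^p ∈ L with |w| = 2p+1 ≥ p.
The pumping lemma gives a decomposition w = xyz where |xy| ≤ p and y is nonempty.
Since the first p symbols of w are all a's and |xy| ≤ p, y lies entirely in the leading a-block: y = a^k for some k with 1 ≤ k ≤ p.
Pump with i = 2: xy^2z = a^{p+k} c b^p, which would require p+k = p. But k ≥ 1, so xy^2z ∉ L.
This is a contradiction; hence L is not regular.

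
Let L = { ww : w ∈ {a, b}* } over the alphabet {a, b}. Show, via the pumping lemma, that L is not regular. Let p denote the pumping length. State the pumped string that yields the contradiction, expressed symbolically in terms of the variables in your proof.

a^{p+k} b^p a^p b^p

Assume L is regular; let p be its pumping constant.
Take w = a^p b^p a^p b^p = uu where u = a^pb^p; then w ∈ L and |w| = 4p ≥ p.
The pumping lemma gives a decomposition w = xyz where |xy| ≤ p and |y| ≥ 1.
Because |xy| ≤ p and w begins with p copies of a, we have y = a^k with 1 ≤ k ≤ p.
Pump with i = 2: xy^2z = a^{p+k} b^p a^p b^p, of length 4p+k. Suppose this equals vv. The string starts with a and ends with b, so v does too; thus the boundary between the two copies of v is a b→a transition. There is exactly one such transition, at position 2p+k, so |v| = 2p+k and |vv| = 4p+2k ≠ 4p+k since k ≥ 1. So xy^2z ∉ L.
This is a contradiction; hence L is not regular.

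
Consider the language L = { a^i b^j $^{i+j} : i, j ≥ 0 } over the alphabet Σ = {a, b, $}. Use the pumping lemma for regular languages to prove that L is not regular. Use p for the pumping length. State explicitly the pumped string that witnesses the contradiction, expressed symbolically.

Suppose for contradiction that L is regular, and let p be the pumping length.
Take w = a^p b^p $^{2p} ∈ L (with i=j=p, i+j=2p), |w| = 4p ≥ p.
By the pumping lemma, w = xyz with |xy| ≤ p and |y| > 0.
The first p characters of w are a's, so xy (and hence y) consists only of a's. Write y = a^k, 1 ≤ k ≤ p.
Consider xy^2z = a^{p+k} b^p $^{2p}. Now the a- and b-counts sum to 2p+k, but the $-count is 2p ≠ 2p+k. So xy^2z ∉ L.
Contradiction. Therefore L is not regular.

a^{p+k} b^p $^{2p}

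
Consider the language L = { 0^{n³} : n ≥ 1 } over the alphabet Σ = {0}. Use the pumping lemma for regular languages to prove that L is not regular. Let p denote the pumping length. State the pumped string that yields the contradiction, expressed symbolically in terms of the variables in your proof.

0^{p³+k}

Assume L is regular; let p be its pumping constant.
Take w = 0^{p³} ∈ L with |w| = p³ ≥ p.
The pumping lemma gives a decomposition w = xyz where |xy| ≤ p and |y| ≥ 1.
Then y = 0^k for some k with 1 ≤ k ≤ p.
Pump with i = 2: xy^2z = 0^{p³+k}. Since 1 ≤ k ≤ p, p³ < p³+k ≤ p³+p < p³+3p²+3p+1 = (p+1)³, so p³+k is not a perfect cube. So xy^2z ∉ L.
This contradicts the pumping lemma, so L is not regular.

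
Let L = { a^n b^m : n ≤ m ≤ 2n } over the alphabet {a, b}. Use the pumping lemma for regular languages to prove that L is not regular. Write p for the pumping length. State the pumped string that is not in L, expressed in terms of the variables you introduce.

Toward a contradiction, assume L is regular with pumping length p.
Take w = a^p b^p ∈ L (since p ≤ p ≤ 2p), with |w| = 2p ≥ p.
Write w = xyz as guaranteed by the lemma, with |xy| ≤ p and |y| ≥ 1.
Since the first p symbols of w are all a's and |xy| ≤ p, y lies entirely in the leading a-block: y = a^k for some k with 1 ≤ k ≤ p.
Pump with i = 2: xy^2z = a^{p+k} b^p. Now n = p+k > p = m, so the condition n ≤ m fails. Thus xy^2z ∉ L.
This is a contradiction; hence L is not regular.

a^{p+k} b^p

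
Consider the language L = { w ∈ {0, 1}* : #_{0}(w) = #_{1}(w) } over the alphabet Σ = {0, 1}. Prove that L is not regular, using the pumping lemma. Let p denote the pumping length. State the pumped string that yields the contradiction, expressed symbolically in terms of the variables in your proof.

0^{p+k} 1^p

Toward a contradiction, assume L is regular with pumping length p.
Choose w = 0^p 1^p ∈ L with |w| = 2p ≥ p.
The pumping lemma gives a decomposition w = xyz where |xy| ≤ p and |y| ≥ 1.
The first p characters of w are 0's, so xy (and hence y) consists only of 0's. Write y = 0^k, 1 ≤ k ≤ p.
Pump with i = 2: xy^2z = 0^{p+k} 1^p has p+k occurrences of 0 but only p of 1. Since k ≥ 1 the counts differ, so xy^2z ∉ L.
Contradiction. Therefore L is not regular.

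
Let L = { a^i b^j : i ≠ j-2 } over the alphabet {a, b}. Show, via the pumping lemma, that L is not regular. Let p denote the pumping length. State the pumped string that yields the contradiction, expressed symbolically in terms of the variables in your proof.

a^{p+p!} b^{p+p!+2}

Suppose for contradiction that L is regular, and let p be the pumping length.
Choose w = a^p b^{p+p!+2}. Since p ≠ (p+p!+2)-2 = p+p!, w ∈ L; and |w| ≥ p.
By the pumping lemma, w = xyz with |xy| ≤ p and |y| ≥ 1.
The first p characters of w are a's, so xy (and hence y) consists only of a's. Write y = a^k, 1 ≤ k ≤ p.
Since 1 ≤ k ≤ p, k divides p!; set t = 1 + p!/k. Then xy^t z has p + (p!/k)·k = p + p! copies of a. Now the a-count is p+p! and (b-count)-2 = (p+p!+2)-2 = p+p!, so i ≠ j-2 fails. So xy^t z = a^{p+p!} b^{p+p!+2} ∉ L.
Contradiction. Therefore L is not regular.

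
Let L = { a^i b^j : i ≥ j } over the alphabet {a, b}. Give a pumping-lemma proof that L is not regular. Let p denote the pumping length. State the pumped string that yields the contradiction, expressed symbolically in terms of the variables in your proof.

Assume L is regular. Let p be the pumping length given by the pumping lemma.
Choose w = a^p b^p ∈ L, with |w| = 2p ≥ p.
The pumping lemma gives a decomposition w = xyz where |xy| ≤ p and y is nonempty.
Since the first p symbols of w are all a's and |xy| ≤ p, y lies entirely in the leading a-block: y = a^k for some k with 1 ≤ k ≤ p.
Consider xy^0z = xz = a^{p-k} b^p. Since k ≥ 1, the a-count p-k is less than p, so i ≥ j fails; thus xz ∉ L.
This is a contradiction; hence L is not regular.

a^{p-k} b^p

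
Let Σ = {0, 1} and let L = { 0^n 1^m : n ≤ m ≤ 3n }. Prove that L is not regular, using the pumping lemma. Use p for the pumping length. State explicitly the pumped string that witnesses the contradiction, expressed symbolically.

Toward a contradiction, assume L is regular with pumping length p.
Take w = 0^p 1^p ∈ L (since p ≤ p ≤ 3p), with |w| = 2p ≥ p.
The pumping lemma gives a decomposition w = xyz where |xy| ≤ p and y is nonempty.
The first p characters of w are 0's, so xy (and hence y) consists only of 0's. Write y = 0^k, 1 ≤ k ≤ p.
Pump with i = 2: xy^2z = 0^{p+k} 1^p. Now n = p+k > p = m, so the condition n ≤ m fails. Thus xy^2z ∉ L.
This is a contradiction; hence L is not regular.

0^{p+k} 1^p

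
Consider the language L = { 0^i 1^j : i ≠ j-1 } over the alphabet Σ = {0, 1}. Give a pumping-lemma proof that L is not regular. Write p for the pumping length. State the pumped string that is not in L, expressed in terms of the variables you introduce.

0^{p+p!} 1^{p+p!+1}

Assume L is regular. Let p be the pumping length given by the pumping lemma.
Choose w = 0^p 1^{p+p!+1}. Since p ≠ (p+p!+1)-1 = p+p!, w ∈ L; and |w| ≥ p.
The pumping lemma gives a decomposition w = xyz where |xy| ≤ p and y is nonempty.
Since the first p symbols of w are all 0's and |xy| ≤ p, y lies entirely in the leading 0-block: y = 0^k for some k with 1 ≤ k ≤ p.
Since 1 ≤ k ≤ p, k divides p!; set t = 1 + p!/k. Then xy^t z has p + (p!/k)·k = p + p! copies of 0. Now the 0-count is p+p! and (1-count)-1 = (p+p!+1)-1 = p+p!, so i ≠ j-1 fails. So xy^t z = 0^{p+p!} 1^{p+p!+1} ∉ L.
This contradicts the pumping lemma, so L is not regular.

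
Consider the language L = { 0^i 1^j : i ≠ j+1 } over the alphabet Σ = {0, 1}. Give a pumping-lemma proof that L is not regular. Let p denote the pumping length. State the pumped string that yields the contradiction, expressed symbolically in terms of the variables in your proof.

Assume L is regular; let p be its pumping constant.
Choose w = 0^p 1^{p+p!-1}. Since p ≠ (p+p!-1)+1 = p+p!, w ∈ L; and |w| ≥ p.
Write w = xyz as guaranteed by the lemma, with |xy| ≤ p and |y| > 0.
The first p characters of w are 0's, so xy (and hence y) consists only of 0's. Write y = 0^k, 1 ≤ k ≤ p.
Since 1 ≤ k ≤ p, k divides p!; set t = 1 + p!/k. Then xy^t z has p + (p!/k)·k = p + p! copies of 0. Now the 0-count is p+p! and (1-count)+1 = (p+p!-1)+1 = p+p!, so i ≠ j+1 fails. So xy^t z = 0^{p+p!} 1^{p+p!-1} ∉ L.
This is a contradiction; hence L is not regular.

0^{p+p!} 1^{p+p!-1}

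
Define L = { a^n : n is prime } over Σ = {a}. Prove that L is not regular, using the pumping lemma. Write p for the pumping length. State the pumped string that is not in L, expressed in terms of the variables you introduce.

Assume L is regular; let p be its pumping constant.
Let q be a prime with q ≥ p+2 (infinitely many primes exist), and take w = a^q ∈ L with |w| = q ≥ p.
By the pumping lemma, w = xyz with |xy| ≤ p and y is nonempty.
Then y = a^k for some k with 1 ≤ k ≤ p.
Since 1 ≤ k ≤ p, |xz| = q-k. Pump with i = q+1: |xy^{q+1}z| = (q-k)+(q+1)k = q+qk = q(1+k), which is composite (both factors ≥ 2). So xy^{q+1}z = a^{q(1+k)} ∉ L.
Contradiction. Therefore L is not regular.

a^{q(1+k)}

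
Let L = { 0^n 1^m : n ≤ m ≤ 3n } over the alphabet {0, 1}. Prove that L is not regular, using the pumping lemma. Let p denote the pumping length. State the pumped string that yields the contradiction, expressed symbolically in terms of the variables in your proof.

Assume L is regular. Let p be the pumping length given by the pumping lemma.
Take w = 0^p 1^p ∈ L (since p ≤ p ≤ 3p), with |w| = 2p ≥ p.
The pumping lemma gives a decomposition w = xyz where |xy| ≤ p and y is nonempty.
The first p characters of w are 0's, so xy (and hence y) consists only of 0's. Write y = 0^k, 1 ≤ k ≤ p.
Pump with i = 2: xy^2z = 0^{p+k} 1^p. Now n = p+k > p = m, so the condition n ≤ m fails. Thus xy^2z ∉ L.
This contradicts the pumping lemma, so L is not regular.

0^{p+k} 1^p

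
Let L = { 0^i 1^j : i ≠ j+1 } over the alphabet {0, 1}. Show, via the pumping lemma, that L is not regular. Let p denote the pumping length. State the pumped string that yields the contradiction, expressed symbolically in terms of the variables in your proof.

Toward a contradiction, assume L is regular with pumping length p.
Choose w = 0^p 1^{p+p!-1}. Since p ≠ (p+p!-1)+1 = p+p!, w ∈ L; and |w| ≥ p.
By the pumping lemma, w = xyz with |xy| ≤ p and y is nonempty.
Because |xy| ≤ p and w begins with p copies of 0, we have y = 0^k with 1 ≤ k ≤ p.
Since 1 ≤ k ≤ p, k divides p!; set t = 1 + p!/k. Then xy^t z has p + (p!/k)·k = p + p! copies of 0. Now the 0-count is p+p! and (1-count)+1 = (p+p!-1)+1 = p+p!, so i ≠ j+1 fails. So xy^t z = 0^{p+p!} 1^{p+p!-1} ∉ L.
This contradicts the pumping lemma, so L is not regular.

0^{p+p!} 1^{p+p!-1}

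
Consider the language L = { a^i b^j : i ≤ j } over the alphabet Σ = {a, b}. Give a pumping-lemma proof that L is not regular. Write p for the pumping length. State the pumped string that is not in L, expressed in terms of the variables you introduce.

a^{p+k} b^p

Assume L is regular. Let p be the pumping length given by the pumping lemma.
Choose w = a^p b^p ∈ L, with |w| = 2p ≥ p.
By the pumping lemma, w = xyz with |xy| ≤ p and |y| > 0.
Since the first p symbols of w are all a's and |xy| ≤ p, y lies entirely in the leading a-block: y = a^k for some k with 1 ≤ k ≤ p.
Consider xy^2z = a^{p+k} b^p. Since k ≥ 1, the a-count p+k exceeds the b-count p, so i ≤ j fails; thus xy^2z ∉ L.
This contradicts the pumping lemma, so L is not regular.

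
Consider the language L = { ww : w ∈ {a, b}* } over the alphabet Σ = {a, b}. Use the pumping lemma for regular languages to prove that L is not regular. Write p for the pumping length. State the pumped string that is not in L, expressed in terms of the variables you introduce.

a^{p+k} b^p a^p b^p

Suppose for contradiction that L is regular, and let p be the pumping length.
Take w = a^p b^p a^p b^p = uu where u = a^pb^p; then w ∈ L and |w| = 4p ≥ p.
By the pumping lemma, w = xyz with |xy| ≤ p and y is nonempty.
The first p characters of w are a's, so xy (and hence y) consists only of a's. Write y = a^k, 1 ≤ k ≤ p.
Pump with i = 2: xy^2z = a^{p+k} b^p a^p b^p, of length 4p+k. Suppose this equals vv. The string starts with a and ends with b, so v does too; thus the boundary between the two copies of v is a b→a transition. There is exactly one such transition, at position 2p+k, so |v| = 2p+k and |vv| = 4p+2k ≠ 4p+k since k ≥ 1. So xy^2z ∉ L.
This is a contradiction; hence L is not regular.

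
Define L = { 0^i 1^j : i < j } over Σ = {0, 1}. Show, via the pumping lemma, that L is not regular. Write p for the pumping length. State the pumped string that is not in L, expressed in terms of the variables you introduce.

0^{p+k} 1^{p+1}

Assume L is regular. Let p be the pumping length given by the pumping lemma.
Choose w = 0^p 1^{p+1} ∈ L, with |w| = 2p+1 ≥ p.
The pumping lemma gives a decomposition w = xyz where |xy| ≤ p and |y| ≥ 1.
The first p characters of w are 0's, so xy (and hence y) consists only of 0's. Write y = 0^k, 1 ≤ k ≤ p.
Consider xy^2z = 0^{p+k} 1^{p+1}. Since k ≥ 1, the 0-count p+k is at least p+1, so i < j fails; thus xy^2z ∉ L.
Contradiction. Therefore L is not regular.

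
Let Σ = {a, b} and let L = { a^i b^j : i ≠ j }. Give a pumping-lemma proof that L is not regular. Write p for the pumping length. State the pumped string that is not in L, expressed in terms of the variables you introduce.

a^{p+p!} b^{p+p!}

Assume L is regular; let p be its pumping constant.
Choose w = a^p b^{p+p!}. Since p ≠ p+p!, w ∈ L; and |w| ≥ p.
Write w = xyz as guaranteed by the lemma, with |xy| ≤ p and |y| > 0.
The first p characters of w are a's, so xy (and hence y) consists only of a's. Write y = a^k, 1 ≤ k ≤ p.
Since 1 ≤ k ≤ p, k divides p!; set t = 1 + p!/k. Then xy^t z has p + (p!/k)·k = p + p! copies of a. Now the a-count equals the b-count, so i ≠ j fails. So xy^t z = a^{p+p!} b^{p+p!} ∉ L.
Contradiction. Therefore L is not regular.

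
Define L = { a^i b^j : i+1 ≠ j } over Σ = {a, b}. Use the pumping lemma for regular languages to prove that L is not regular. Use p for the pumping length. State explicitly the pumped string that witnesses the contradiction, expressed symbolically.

Toward a contradiction, assume L is regular with pumping length p.
Choose w = a^p b^{p+p!+1}. Since p ≠ (p+p!+1)-1 = p+p!, w ∈ L; and |w| ≥ p.
By the pumping lemma, w = xyz with |xy| ≤ p and |y| ≥ 1.
The first p characters of w are a's, so xy (and hence y) consists only of a's. Write y = a^k, 1 ≤ k ≤ p.
Since 1 ≤ k ≤ p, k divides p!; set t = 1 + p!/k. Then xy^t z has p + (p!/k)·k = p + p! copies of a. Now the a-count is p+p! and (b-count)-1 = (p+p!+1)-1 = p+p!, so i+1 ≠ j fails. So xy^t z = a^{p+p!} b^{p+p!+1} ∉ L.
This is a contradiction; hence L is not regular.

a^{p+p!} b^{p+p!+1}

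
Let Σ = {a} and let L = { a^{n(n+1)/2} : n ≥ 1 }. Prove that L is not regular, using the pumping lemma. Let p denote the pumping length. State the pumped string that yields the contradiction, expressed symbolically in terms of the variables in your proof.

a^{p(p+1)/2+k}

Assume L is regular. Let p be the pumping length given by the pumping lemma.
Take w = a^{p(p+1)/2} ∈ L with |w| = p(p+1)/2 ≥ p.
By the pumping lemma, w = xyz with |xy| ≤ p and |y| ≥ 1.
Then y = a^k for some k with 1 ≤ k ≤ p.
Pump with i = 2: xy^2z = a^{p(p+1)/2+k}. Since 1 ≤ k ≤ p, p(p+1)/2 < p(p+1)/2+k ≤ p(p+1)/2+p < (p+1)(p+2)/2, so p(p+1)/2+k is strictly between consecutive triangular numbers. So xy^2z ∉ L.
This is a contradiction; hence L is not regular.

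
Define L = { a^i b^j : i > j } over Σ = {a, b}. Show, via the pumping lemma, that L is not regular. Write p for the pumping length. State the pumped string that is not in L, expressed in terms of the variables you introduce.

a^{p+1-k} b^p

Assume L is regular; let p be its pumping constant.
Choose w = a^{p+1} b^p ∈ L, with |w| = 2p+1 ≥ p.
Write w = xyz as guaranteed by the lemma, with |xy| ≤ p and |y| > 0.
Because |xy| ≤ p and w begins with p copies of a, we have y = a^k with 1 ≤ k ≤ p.
Consider xy^0z = xz = a^{p+1-k} b^p. Since k ≥ 1, the a-count p+1-k is at most p, so i > j fails; thus xz ∉ L.
This is a contradiction; hence L is not regular.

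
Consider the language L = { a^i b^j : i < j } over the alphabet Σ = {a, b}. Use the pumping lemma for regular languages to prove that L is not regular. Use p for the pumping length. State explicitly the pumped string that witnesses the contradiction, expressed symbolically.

a^{p+k} b^{p+1}

Suppose for contradiction that L is regular, and let p be the pumping length.
Choose w = a^p b^{p+1} ∈ L, with |w| = 2p+1 ≥ p.
By the pumping lemma, w = xyz with |xy| ≤ p and |y| > 0.
The first p characters of w are a's, so xy (and hence y) consists only of a's. Write y = a^k, 1 ≤ k ≤ p.
Consider xy^2z = a^{p+k} b^{p+1}. Since k ≥ 1, the a-count p+k is at least p+1, so i < j fails; thus xy^2z ∉ L.
This contradicts the pumping lemma, so L is not regular.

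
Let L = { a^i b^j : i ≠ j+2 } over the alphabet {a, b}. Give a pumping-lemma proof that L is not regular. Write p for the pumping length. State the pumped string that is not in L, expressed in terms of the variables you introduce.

a^{p+p!} b^{p+p!-2}

Suppose for contradiction that L is regular, and let p be the pumping length.
Choose w = a^p b^{p+p!-2}. Since p ≠ (p+p!-2)+2 = p+p!, w ∈ L; and |w| ≥ p.
The pumping lemma gives a decomposition w = xyz where |xy| ≤ p and |y| ≥ 1.
Because |xy| ≤ p and w begins with p copies of a, we have y = a^k with 1 ≤ k ≤ p.
Since 1 ≤ k ≤ p, k divides p!; set t = 1 + p!/k. Then xy^t z has p + (p!/k)·k = p + p! copies of a. Now the a-count is p+p! and (b-count)+2 = (p+p!-2)+2 = p+p!, so i ≠ j+2 fails. So xy^t z = a^{p+p!} b^{p+p!-2} ∉ L.
Contradiction. Therefore L is not regular.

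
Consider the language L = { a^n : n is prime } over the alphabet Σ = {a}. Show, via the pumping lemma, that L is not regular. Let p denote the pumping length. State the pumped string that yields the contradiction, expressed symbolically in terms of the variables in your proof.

Assume L is regular; let p be its pumping constant.
Let q be a prime with q ≥ p+2 (infinitely many primes exist), and take w = a^q ∈ L with |w| = q ≥ p.
Write w = xyz as guaranteed by the lemma, with |xy| ≤ p and |y| ≥ 1.
Then y = a^k for some k with 1 ≤ k ≤ p.
Since 1 ≤ k ≤ p, |xz| = q-k. Pump with i = q+1: |xy^{q+1}z| = (q-k)+(q+1)k = q+qk = q(1+k), which is composite (both factors ≥ 2). So xy^{q+1}z = a^{q(1+k)} ∉ L.
This contradicts the pumping lemma, so L is not regular.

a^{q(1+k)}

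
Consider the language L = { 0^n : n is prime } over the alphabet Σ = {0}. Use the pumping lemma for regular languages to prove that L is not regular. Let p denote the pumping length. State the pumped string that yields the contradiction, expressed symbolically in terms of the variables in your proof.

Suppose for contradiction that L is regular, and let p be the pumping length.
Let q be a prime with q ≥ p+2 (infinitely many primes exist), and take w = 0^q ∈ L with |w| = q ≥ p.
By the pumping lemma, w = xyz with |xy| ≤ p and y is nonempty.
Then y = 0^k for some k with 1 ≤ k ≤ p.
Since 1 ≤ k ≤ p, |xz| = q-k. Pump with i = q+1: |xy^{q+1}z| = (q-k)+(q+1)k = q+qk = q(1+k), which is composite (both factors ≥ 2). So xy^{q+1}z = 0^{q(1+k)} ∉ L.
Contradiction. Therefore L is not regular.

0^{q(1+k)}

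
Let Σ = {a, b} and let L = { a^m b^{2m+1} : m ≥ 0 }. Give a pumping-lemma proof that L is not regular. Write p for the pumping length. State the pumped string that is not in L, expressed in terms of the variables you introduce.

Suppose for contradiction that L is regular, and let p be the pumping length.
Let w = a^p b^{2p+1} ∈ L; note |w| = 3p+1 ≥ p.
The pumping lemma gives a decomposition w = xyz where |xy| ≤ p and |y| > 0.
The first p characters of w are a's, so xy (and hence y) consists only of a's. Write y = a^k, 1 ≤ k ≤ p.
Pump with i = 2: xy^2z = a^{p+k} b^{2p+1}. For this to lie in L we would need 2p+1 = 2(p+k)+1, which forces k = 0. But k ≥ 1, so xy^2z ∉ L.
Contradiction. Therefore L is not regular.

a^{p+k} b^{2p+1}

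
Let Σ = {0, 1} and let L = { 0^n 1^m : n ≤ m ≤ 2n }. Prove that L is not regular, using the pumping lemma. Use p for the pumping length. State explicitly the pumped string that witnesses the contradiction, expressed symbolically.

0^{p+k} 1^p

Toward a contradiction, assume L is regular with pumping length p.
Take w = 0^p 1^p ∈ L (since p ≤ p ≤ 2p), with |w| = 2p ≥ p.
Write w = xyz as guaranteed by the lemma, with |xy| ≤ p and |y| > 0.
Because |xy| ≤ p and w begins with p copies of 0, we have y = 0^k with 1 ≤ k ≤ p.
Pump with i = 2: xy^2z = 0^{p+k} 1^p. Now n = p+k > p = m, so the condition n ≤ m fails. Thus xy^2z ∉ L.
This is a contradiction; hence L is not regular.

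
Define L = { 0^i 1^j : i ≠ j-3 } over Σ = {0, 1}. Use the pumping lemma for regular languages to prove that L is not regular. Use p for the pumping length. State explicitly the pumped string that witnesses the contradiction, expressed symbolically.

0^{p+p!} 1^{p+p!+3}

Toward a contradiction, assume L is regular with pumping length p.
Choose w = 0^p 1^{p+p!+3}. Since p ≠ (p+p!+3)-3 = p+p!, w ∈ L; and |w| ≥ p.
By the pumping lemma, w = xyz with |xy| ≤ p and y is nonempty.
The first p characters of w are 0's, so xy (and hence y) consists only of 0's. Write y = 0^k, 1 ≤ k ≤ p.
Since 1 ≤ k ≤ p, k divides p!; set t = 1 + p!/k. Then xy^t z has p + (p!/k)·k = p + p! copies of 0. Now the 0-count is p+p! and (1-count)-3 = (p+p!+3)-3 = p+p!, so i ≠ j-3 fails. So xy^t z = 0^{p+p!} 1^{p+p!+3} ∉ L.
Contradiction. Therefore L is not regular.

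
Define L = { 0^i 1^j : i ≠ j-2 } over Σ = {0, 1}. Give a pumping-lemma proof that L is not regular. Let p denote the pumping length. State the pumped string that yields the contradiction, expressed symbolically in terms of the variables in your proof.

0^{p+p!} 1^{p+p!+2}

Suppose for contradiction that L is regular, and let p be the pumping length.
Choose w = 0^p 1^{p+p!+2}. Since p ≠ (p+p!+2)-2 = p+p!, w ∈ L; and |w| ≥ p.
By the pumping lemma, w = xyz with |xy| ≤ p and |y| ≥ 1.
Because |xy| ≤ p and w begins with p copies of 0, we have y = 0^k with 1 ≤ k ≤ p.
Since 1 ≤ k ≤ p, k divides p!; set t = 1 + p!/k. Then xy^t z has p + (p!/k)·k = p + p! copies of 0. Now the 0-count is p+p! and (1-count)-2 = (p+p!+2)-2 = p+p!, so i ≠ j-2 fails. So xy^t z = 0^{p+p!} 1^{p+p!+2} ∉ L.
This contradicts the pumping lemma, so L is not regular.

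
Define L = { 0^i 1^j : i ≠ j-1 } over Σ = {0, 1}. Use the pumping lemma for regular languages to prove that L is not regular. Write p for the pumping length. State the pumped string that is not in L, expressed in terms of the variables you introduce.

0^{p+p!} 1^{p+p!+1}

Assume L is regular; let p be its pumping constant.
Choose w = 0^p 1^{p+p!+1}. Since p ≠ (p+p!+1)-1 = p+p!, w ∈ L; and |w| ≥ p.
By the pumping lemma, w = xyz with |xy| ≤ p and |y| > 0.
The first p characters of w are 0's, so xy (and hence y) consists only of 0's. Write y = 0^k, 1 ≤ k ≤ p.
Since 1 ≤ k ≤ p, k divides p!; set t = 1 + p!/k. Then xy^t z has p + (p!/k)·k = p + p! copies of 0. Now the 0-count is p+p! and (1-count)-1 = (p+p!+1)-1 = p+p!, so i ≠ j-1 fails. So xy^t z = 0^{p+p!} 1^{p+p!+1} ∉ L.
Contradiction. Therefore L is not regular.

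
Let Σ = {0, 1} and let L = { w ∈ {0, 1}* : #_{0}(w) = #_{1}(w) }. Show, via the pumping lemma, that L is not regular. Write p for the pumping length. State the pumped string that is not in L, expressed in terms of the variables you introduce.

Toward a contradiction, assume L is regular with pumping length p.
Choose w = 0^p 1^p ∈ L with |w| = 2p ≥ p.
The pumping lemma gives a decomposition w = xyz where |xy| ≤ p and |y| ≥ 1.
Because |xy| ≤ p and w begins with p copies of 0, we have y = 0^k with 1 ≤ k ≤ p.
Pump with i = 2: xy^2z = 0^{p+k} 1^p has p+k occurrences of 0 but only p of 1. Since k ≥ 1 the counts differ, so xy^2z ∉ L.
This is a contradiction; hence L is not regular.

0^{p+k} 1^p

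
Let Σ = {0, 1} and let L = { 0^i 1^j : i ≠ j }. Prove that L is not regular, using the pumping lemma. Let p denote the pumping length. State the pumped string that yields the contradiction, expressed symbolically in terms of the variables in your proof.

Assume L is regular. Let p be the pumping length given by the pumping lemma.
Choose w = 0^p 1^{p+p!}. Since p ≠ p+p!, w ∈ L; and |w| ≥ p.
The pumping lemma gives a decomposition w = xyz where |xy| ≤ p and |y| ≥ 1.
The first p characters of w are 0's, so xy (and hence y) consists only of 0's. Write y = 0^k, 1 ≤ k ≤ p.
Since 1 ≤ k ≤ p, k divides p!; set t = 1 + p!/k. Then xy^t z has p + (p!/k)·k = p + p! copies of 0. Now the 0-count equals the 1-count, so i ≠ j fails. So xy^t z = 0^{p+p!} 1^{p+p!} ∉ L.
Contradiction. Therefore L is not regular.

0^{p+p!} 1^{p+p!}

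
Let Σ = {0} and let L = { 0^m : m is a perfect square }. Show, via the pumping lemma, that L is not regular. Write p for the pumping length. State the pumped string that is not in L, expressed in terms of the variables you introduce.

Toward a contradiction, assume L is regular with pumping length p.
Take w = 0^{p²} ∈ L with |w| = p² ≥ p.
By the pumping lemma, w = xyz with |xy| ≤ p and |y| > 0.
Then y = 0^k for some k with 1 ≤ k ≤ p.
Pump with i = 2: xy^2z = 0^{p²+k}. Since 1 ≤ k ≤ p, p² < p²+k ≤ p²+p < (p+1)², so p²+k lies strictly between consecutive squares and is not a perfect square. So xy^2z ∉ L.
This contradicts the pumping lemma, so L is not regular.

0^{p²+k}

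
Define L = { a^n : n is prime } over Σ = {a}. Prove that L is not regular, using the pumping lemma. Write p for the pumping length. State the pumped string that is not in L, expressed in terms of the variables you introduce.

Assume L is regular; let p be its pumping constant.
Let q be a prime with q ≥ p+2 (infinitely many primes exist), and take w = a^q ∈ L with |w| = q ≥ p.
Write w = xyz as guaranteed by the lemma, with |xy| ≤ p and |y| ≥ 1.
Then y = a^k for some k with 1 ≤ k ≤ p.
Since 1 ≤ k ≤ p, |xz| = q-k. Pump with i = q+1: |xy^{q+1}z| = (q-k)+(q+1)k = q+qk = q(1+k), which is composite (both factors ≥ 2). So xy^{q+1}z = a^{q(1+k)} ∉ L.
Contradiction. Therefore L is not regular.

a^{q(1+k)}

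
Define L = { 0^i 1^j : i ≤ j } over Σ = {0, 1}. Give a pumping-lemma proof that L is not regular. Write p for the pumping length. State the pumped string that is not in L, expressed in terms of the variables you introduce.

0^{p+k} 1^p

Assume L is regular; let p be its pumping constant.
Choose w = 0^p 1^p ∈ L, with |w| = 2p ≥ p.
The pumping lemma gives a decomposition w = xyz where |xy| ≤ p and |y| ≥ 1.
Because |xy| ≤ p and w begins with p copies of 0, we have y = 0^k with 1 ≤ k ≤ p.
Consider xy^2z = 0^{p+k} 1^p. Since k ≥ 1, the 0-count p+k exceeds the 1-count p, so i ≤ j fails; thus xy^2z ∉ L.
This contradicts the pumping lemma, so L is not regular.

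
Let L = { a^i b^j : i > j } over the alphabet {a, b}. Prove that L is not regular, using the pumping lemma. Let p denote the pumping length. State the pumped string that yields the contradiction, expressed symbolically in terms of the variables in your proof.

a^{p+1-k} b^p

Suppose for contradiction that L is regular, and let p be the pumping length.
Choose w = a^{p+1} b^p ∈ L, with |w| = 2p+1 ≥ p.
The pumping lemma gives a decomposition w = xyz where |xy| ≤ p and |y| > 0.
Because |xy| ≤ p and w begins with p copies of a, we have y = a^k with 1 ≤ k ≤ p.
Consider xy^0z = xz = a^{p+1-k} b^p. Since k ≥ 1, the a-count p+1-k is at most p, so i > j fails; thus xz ∉ L.
This is a contradiction; hence L is not regular.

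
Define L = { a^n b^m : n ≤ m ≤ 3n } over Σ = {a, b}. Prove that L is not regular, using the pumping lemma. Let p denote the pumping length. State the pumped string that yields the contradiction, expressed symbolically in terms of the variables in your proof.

Assume L is regular. Let p be the pumping length given by the pumping lemma.
Take w = a^p b^p ∈ L (since p ≤ p ≤ 3p), with |w| = 2p ≥ p.
By the pumping lemma, w = xyz with |xy| ≤ p and |y| > 0.
Since the first p symbols of w are all a's and |xy| ≤ p, y lies entirely in the leading a-block: y = a^k for some k with 1 ≤ k ≤ p.
Pump with i = 2: xy^2z = a^{p+k} b^p. Now n = p+k > p = m, so the condition n ≤ m fails. Thus xy^2z ∉ L.
This is a contradiction; hence L is not regular.

a^{p+k} b^p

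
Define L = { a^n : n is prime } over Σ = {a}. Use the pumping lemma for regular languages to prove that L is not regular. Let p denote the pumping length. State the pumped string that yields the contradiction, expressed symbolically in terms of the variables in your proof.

a^{q(1+k)}

Assume L is regular; let p be its pumping constant.
Let q be a prime with q ≥ p+2 (infinitely many primes exist), and take w = a^q ∈ L with |w| = q ≥ p.
The pumping lemma gives a decomposition w = xyz where |xy| ≤ p and |y| > 0.
Then y = a^k for some k with 1 ≤ k ≤ p.
Since 1 ≤ k ≤ p, |xz| = q-k. Pump with i = q+1: |xy^{q+1}z| = (q-k)+(q+1)k = q+qk = q(1+k), which is composite (both factors ≥ 2). So xy^{q+1}z = a^{q(1+k)} ∉ L.
This contradicts the pumping lemma, so L is not regular.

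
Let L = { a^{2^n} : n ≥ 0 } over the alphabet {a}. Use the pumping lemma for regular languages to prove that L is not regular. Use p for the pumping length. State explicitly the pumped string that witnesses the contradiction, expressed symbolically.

Assume L is regular. Let p be the pumping length given by the pumping lemma.
Take w = a^{2^p} ∈ L with |w| = 2^p ≥ p.
By the pumping lemma, w = xyz with |xy| ≤ p and |y| ≥ 1.
Then y = a^k for some k with 1 ≤ k ≤ p.
Pump with i = 2: xy^2z = a^{2^p+k}. Since 1 ≤ k ≤ p < 2^p, we have 2^p < 2^p+k < 2^{p+1}, so 2^p+k is not a power of 2. So xy^2z ∉ L.
This is a contradiction; hence L is not regular.

a^{2^p+k}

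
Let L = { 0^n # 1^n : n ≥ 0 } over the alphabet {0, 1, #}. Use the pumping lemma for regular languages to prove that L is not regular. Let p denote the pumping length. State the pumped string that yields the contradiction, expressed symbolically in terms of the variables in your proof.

Assume L is regular; let p be its pumping constant.
Take w = 0^p # 1^p ∈ L with |w| = 2p+1 ≥ p.
By the pumping lemma, w = xyz with |xy| ≤ p and |y| > 0.
Because |xy| ≤ p and w begins with p copies of 0, we have y = 0^k with 1 ≤ k ≤ p.
Pump with i = 2: xy^2z = 0^{p+k} # 1^p, which would require p+k = p. But k ≥ 1, so xy^2z ∉ L.
This contradicts the pumping lemma, so L is not regular.

0^{p+k} # 1^p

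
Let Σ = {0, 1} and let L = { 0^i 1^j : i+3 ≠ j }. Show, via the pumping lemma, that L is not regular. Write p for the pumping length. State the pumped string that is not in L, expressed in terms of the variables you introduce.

0^{p+p!} 1^{p+p!+3}

Assume L is regular; let p be its pumping constant.
Choose w = 0^p 1^{p+p!+3}. Since p ≠ (p+p!+3)-3 = p+p!, w ∈ L; and |w| ≥ p.
The pumping lemma gives a decomposition w = xyz where |xy| ≤ p and |y| > 0.
Because |xy| ≤ p and w begins with p copies of 0, we have y = 0^k with 1 ≤ k ≤ p.
Since 1 ≤ k ≤ p, k divides p!; set t = 1 + p!/k. Then xy^t z has p + (p!/k)·k = p + p! copies of 0. Now the 0-count is p+p! and (1-count)-3 = (p+p!+3)-3 = p+p!, so i+3 ≠ j fails. So xy^t z = 0^{p+p!} 1^{p+p!+3} ∉ L.
This contradicts the pumping lemma, so L is not regular.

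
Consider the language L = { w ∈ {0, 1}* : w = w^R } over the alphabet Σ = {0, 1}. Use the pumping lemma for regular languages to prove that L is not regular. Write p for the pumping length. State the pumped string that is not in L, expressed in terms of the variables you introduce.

0^{p+k} 1 0^p

Assume L is regular; let p be its pumping constant.
Take w = 0^p 1 0^p, a palindrome of length 2p+1 ≥ p.
Write w = xyz as guaranteed by the lemma, with |xy| ≤ p and |y| > 0.
The first p characters of w are 0's, so xy (and hence y) consists only of 0's. Write y = 0^k, 1 ≤ k ≤ p.
Pump with i = 2: xy^2z = 0^{p+k} 1 0^p. Its reverse is 0^p 1 0^{p+k}, which differs from xy^2z since k ≥ 1. So xy^2z is not a palindrome and xy^2z ∉ L.
This contradicts the pumping lemma, so L is not regular.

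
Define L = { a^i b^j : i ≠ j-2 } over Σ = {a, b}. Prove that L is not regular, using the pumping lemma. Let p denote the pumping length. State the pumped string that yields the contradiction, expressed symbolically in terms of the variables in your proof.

a^{p+p!} b^{p+p!+2}

Suppose for contradiction that L is regular, and let p be the pumping length.
Choose w = a^p b^{p+p!+2}. Since p ≠ (p+p!+2)-2 = p+p!, w ∈ L; and |w| ≥ p.
By the pumping lemma, w = xyz with |xy| ≤ p and y is nonempty.
Because |xy| ≤ p and w begins with p copies of a, we have y = a^k with 1 ≤ k ≤ p.
Since 1 ≤ k ≤ p, k divides p!; set t = 1 + p!/k. Then xy^t z has p + (p!/k)·k = p + p! copies of a. Now the a-count is p+p! and (b-count)-2 = (p+p!+2)-2 = p+p!, so i ≠ j-2 fails. So xy^t z = a^{p+p!} b^{p+p!+2} ∉ L.
This contradicts the pumping lemma, so L is not regular.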